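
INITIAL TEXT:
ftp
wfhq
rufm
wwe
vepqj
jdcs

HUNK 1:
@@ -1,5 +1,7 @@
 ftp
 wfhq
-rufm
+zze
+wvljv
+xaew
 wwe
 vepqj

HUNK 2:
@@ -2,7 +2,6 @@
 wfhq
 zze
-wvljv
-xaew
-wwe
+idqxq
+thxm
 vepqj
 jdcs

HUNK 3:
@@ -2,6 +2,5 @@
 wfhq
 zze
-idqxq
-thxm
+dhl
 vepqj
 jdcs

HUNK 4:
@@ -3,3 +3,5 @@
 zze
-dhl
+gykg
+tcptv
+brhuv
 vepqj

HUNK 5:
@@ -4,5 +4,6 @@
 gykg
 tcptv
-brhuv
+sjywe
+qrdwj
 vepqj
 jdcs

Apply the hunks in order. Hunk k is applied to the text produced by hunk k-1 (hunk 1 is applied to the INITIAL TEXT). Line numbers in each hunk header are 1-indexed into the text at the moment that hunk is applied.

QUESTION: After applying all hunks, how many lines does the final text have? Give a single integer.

Answer: 9

Derivation:
Hunk 1: at line 1 remove [rufm] add [zze,wvljv,xaew] -> 8 lines: ftp wfhq zze wvljv xaew wwe vepqj jdcs
Hunk 2: at line 2 remove [wvljv,xaew,wwe] add [idqxq,thxm] -> 7 lines: ftp wfhq zze idqxq thxm vepqj jdcs
Hunk 3: at line 2 remove [idqxq,thxm] add [dhl] -> 6 lines: ftp wfhq zze dhl vepqj jdcs
Hunk 4: at line 3 remove [dhl] add [gykg,tcptv,brhuv] -> 8 lines: ftp wfhq zze gykg tcptv brhuv vepqj jdcs
Hunk 5: at line 4 remove [brhuv] add [sjywe,qrdwj] -> 9 lines: ftp wfhq zze gykg tcptv sjywe qrdwj vepqj jdcs
Final line count: 9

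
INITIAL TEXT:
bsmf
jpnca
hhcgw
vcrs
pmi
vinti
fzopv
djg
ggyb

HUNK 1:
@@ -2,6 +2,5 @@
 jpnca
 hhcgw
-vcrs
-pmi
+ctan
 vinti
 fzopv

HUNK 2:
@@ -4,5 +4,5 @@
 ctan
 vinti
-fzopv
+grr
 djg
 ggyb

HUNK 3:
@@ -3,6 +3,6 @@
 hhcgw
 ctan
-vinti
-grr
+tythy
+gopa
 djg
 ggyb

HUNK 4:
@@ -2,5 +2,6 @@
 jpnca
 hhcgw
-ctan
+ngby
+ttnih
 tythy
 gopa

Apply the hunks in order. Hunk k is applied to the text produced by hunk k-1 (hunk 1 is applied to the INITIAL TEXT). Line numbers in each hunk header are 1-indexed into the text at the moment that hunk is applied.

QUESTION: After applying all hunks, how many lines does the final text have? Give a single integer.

Hunk 1: at line 2 remove [vcrs,pmi] add [ctan] -> 8 lines: bsmf jpnca hhcgw ctan vinti fzopv djg ggyb
Hunk 2: at line 4 remove [fzopv] add [grr] -> 8 lines: bsmf jpnca hhcgw ctan vinti grr djg ggyb
Hunk 3: at line 3 remove [vinti,grr] add [tythy,gopa] -> 8 lines: bsmf jpnca hhcgw ctan tythy gopa djg ggyb
Hunk 4: at line 2 remove [ctan] add [ngby,ttnih] -> 9 lines: bsmf jpnca hhcgw ngby ttnih tythy gopa djg ggyb
Final line count: 9

Answer: 9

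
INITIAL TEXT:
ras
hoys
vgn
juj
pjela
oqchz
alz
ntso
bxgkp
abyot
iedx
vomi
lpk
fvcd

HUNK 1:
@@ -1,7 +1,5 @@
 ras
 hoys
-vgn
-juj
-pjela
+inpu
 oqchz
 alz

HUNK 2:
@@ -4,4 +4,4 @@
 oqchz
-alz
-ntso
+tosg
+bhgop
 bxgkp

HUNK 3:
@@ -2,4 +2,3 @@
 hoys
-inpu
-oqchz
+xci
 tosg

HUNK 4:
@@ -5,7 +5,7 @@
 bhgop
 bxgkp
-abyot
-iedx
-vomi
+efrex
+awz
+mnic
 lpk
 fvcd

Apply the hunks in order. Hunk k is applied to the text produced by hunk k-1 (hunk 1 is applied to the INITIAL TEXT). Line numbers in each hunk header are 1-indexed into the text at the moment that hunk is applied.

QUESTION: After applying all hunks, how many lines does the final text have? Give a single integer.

Hunk 1: at line 1 remove [vgn,juj,pjela] add [inpu] -> 12 lines: ras hoys inpu oqchz alz ntso bxgkp abyot iedx vomi lpk fvcd
Hunk 2: at line 4 remove [alz,ntso] add [tosg,bhgop] -> 12 lines: ras hoys inpu oqchz tosg bhgop bxgkp abyot iedx vomi lpk fvcd
Hunk 3: at line 2 remove [inpu,oqchz] add [xci] -> 11 lines: ras hoys xci tosg bhgop bxgkp abyot iedx vomi lpk fvcd
Hunk 4: at line 5 remove [abyot,iedx,vomi] add [efrex,awz,mnic] -> 11 lines: ras hoys xci tosg bhgop bxgkp efrex awz mnic lpk fvcd
Final line count: 11

Answer: 11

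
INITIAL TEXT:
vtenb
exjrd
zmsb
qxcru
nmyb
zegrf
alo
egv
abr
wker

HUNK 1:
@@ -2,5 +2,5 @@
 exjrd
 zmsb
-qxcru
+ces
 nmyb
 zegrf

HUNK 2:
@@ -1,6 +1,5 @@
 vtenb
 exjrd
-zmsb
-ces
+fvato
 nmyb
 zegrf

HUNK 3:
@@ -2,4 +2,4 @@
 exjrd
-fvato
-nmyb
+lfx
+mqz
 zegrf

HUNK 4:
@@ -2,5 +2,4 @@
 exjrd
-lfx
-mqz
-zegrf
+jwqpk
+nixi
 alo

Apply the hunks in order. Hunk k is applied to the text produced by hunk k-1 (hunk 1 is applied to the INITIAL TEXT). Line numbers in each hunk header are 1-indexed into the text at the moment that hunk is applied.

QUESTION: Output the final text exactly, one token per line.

Answer: vtenb
exjrd
jwqpk
nixi
alo
egv
abr
wker

Derivation:
Hunk 1: at line 2 remove [qxcru] add [ces] -> 10 lines: vtenb exjrd zmsb ces nmyb zegrf alo egv abr wker
Hunk 2: at line 1 remove [zmsb,ces] add [fvato] -> 9 lines: vtenb exjrd fvato nmyb zegrf alo egv abr wker
Hunk 3: at line 2 remove [fvato,nmyb] add [lfx,mqz] -> 9 lines: vtenb exjrd lfx mqz zegrf alo egv abr wker
Hunk 4: at line 2 remove [lfx,mqz,zegrf] add [jwqpk,nixi] -> 8 lines: vtenb exjrd jwqpk nixi alo egv abr wker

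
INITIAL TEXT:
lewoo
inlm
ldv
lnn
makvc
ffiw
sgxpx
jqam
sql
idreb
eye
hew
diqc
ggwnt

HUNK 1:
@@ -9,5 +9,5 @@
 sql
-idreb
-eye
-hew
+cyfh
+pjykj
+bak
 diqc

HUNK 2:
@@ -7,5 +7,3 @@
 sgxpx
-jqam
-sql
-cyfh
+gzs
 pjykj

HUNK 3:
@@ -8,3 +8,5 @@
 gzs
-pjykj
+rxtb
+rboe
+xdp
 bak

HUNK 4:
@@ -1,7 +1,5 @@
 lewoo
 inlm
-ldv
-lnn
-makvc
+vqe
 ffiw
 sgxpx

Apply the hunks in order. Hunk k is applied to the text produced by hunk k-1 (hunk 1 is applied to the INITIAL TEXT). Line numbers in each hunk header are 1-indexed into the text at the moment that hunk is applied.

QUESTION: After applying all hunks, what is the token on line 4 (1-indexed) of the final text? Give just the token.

Hunk 1: at line 9 remove [idreb,eye,hew] add [cyfh,pjykj,bak] -> 14 lines: lewoo inlm ldv lnn makvc ffiw sgxpx jqam sql cyfh pjykj bak diqc ggwnt
Hunk 2: at line 7 remove [jqam,sql,cyfh] add [gzs] -> 12 lines: lewoo inlm ldv lnn makvc ffiw sgxpx gzs pjykj bak diqc ggwnt
Hunk 3: at line 8 remove [pjykj] add [rxtb,rboe,xdp] -> 14 lines: lewoo inlm ldv lnn makvc ffiw sgxpx gzs rxtb rboe xdp bak diqc ggwnt
Hunk 4: at line 1 remove [ldv,lnn,makvc] add [vqe] -> 12 lines: lewoo inlm vqe ffiw sgxpx gzs rxtb rboe xdp bak diqc ggwnt
Final line 4: ffiw

Answer: ffiw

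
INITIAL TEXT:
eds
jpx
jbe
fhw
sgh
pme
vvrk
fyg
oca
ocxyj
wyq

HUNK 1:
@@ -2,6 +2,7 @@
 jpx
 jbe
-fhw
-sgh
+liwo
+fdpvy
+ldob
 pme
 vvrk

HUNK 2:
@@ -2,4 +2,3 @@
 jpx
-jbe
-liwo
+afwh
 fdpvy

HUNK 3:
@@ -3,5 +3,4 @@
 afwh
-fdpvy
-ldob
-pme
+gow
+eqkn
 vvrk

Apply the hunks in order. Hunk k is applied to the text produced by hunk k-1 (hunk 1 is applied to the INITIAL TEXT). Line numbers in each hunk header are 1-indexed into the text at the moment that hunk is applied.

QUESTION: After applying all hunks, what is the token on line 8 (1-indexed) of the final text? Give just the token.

Hunk 1: at line 2 remove [fhw,sgh] add [liwo,fdpvy,ldob] -> 12 lines: eds jpx jbe liwo fdpvy ldob pme vvrk fyg oca ocxyj wyq
Hunk 2: at line 2 remove [jbe,liwo] add [afwh] -> 11 lines: eds jpx afwh fdpvy ldob pme vvrk fyg oca ocxyj wyq
Hunk 3: at line 3 remove [fdpvy,ldob,pme] add [gow,eqkn] -> 10 lines: eds jpx afwh gow eqkn vvrk fyg oca ocxyj wyq
Final line 8: oca

Answer: oca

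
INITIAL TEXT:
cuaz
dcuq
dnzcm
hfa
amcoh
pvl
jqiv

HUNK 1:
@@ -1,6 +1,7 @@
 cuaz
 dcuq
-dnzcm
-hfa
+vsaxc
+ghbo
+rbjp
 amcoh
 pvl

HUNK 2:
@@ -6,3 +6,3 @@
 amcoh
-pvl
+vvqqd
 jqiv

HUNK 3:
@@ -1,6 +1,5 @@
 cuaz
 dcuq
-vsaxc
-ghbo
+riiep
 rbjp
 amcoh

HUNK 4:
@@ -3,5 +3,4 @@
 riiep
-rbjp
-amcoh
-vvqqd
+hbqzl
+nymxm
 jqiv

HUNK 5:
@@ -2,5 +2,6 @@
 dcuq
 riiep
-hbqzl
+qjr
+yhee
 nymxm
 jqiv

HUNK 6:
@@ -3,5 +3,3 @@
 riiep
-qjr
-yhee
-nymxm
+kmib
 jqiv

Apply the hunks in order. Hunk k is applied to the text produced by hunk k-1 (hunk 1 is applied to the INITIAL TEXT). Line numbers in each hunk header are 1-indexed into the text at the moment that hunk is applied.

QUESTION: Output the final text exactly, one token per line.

Answer: cuaz
dcuq
riiep
kmib
jqiv

Derivation:
Hunk 1: at line 1 remove [dnzcm,hfa] add [vsaxc,ghbo,rbjp] -> 8 lines: cuaz dcuq vsaxc ghbo rbjp amcoh pvl jqiv
Hunk 2: at line 6 remove [pvl] add [vvqqd] -> 8 lines: cuaz dcuq vsaxc ghbo rbjp amcoh vvqqd jqiv
Hunk 3: at line 1 remove [vsaxc,ghbo] add [riiep] -> 7 lines: cuaz dcuq riiep rbjp amcoh vvqqd jqiv
Hunk 4: at line 3 remove [rbjp,amcoh,vvqqd] add [hbqzl,nymxm] -> 6 lines: cuaz dcuq riiep hbqzl nymxm jqiv
Hunk 5: at line 2 remove [hbqzl] add [qjr,yhee] -> 7 lines: cuaz dcuq riiep qjr yhee nymxm jqiv
Hunk 6: at line 3 remove [qjr,yhee,nymxm] add [kmib] -> 5 lines: cuaz dcuq riiep kmib jqiv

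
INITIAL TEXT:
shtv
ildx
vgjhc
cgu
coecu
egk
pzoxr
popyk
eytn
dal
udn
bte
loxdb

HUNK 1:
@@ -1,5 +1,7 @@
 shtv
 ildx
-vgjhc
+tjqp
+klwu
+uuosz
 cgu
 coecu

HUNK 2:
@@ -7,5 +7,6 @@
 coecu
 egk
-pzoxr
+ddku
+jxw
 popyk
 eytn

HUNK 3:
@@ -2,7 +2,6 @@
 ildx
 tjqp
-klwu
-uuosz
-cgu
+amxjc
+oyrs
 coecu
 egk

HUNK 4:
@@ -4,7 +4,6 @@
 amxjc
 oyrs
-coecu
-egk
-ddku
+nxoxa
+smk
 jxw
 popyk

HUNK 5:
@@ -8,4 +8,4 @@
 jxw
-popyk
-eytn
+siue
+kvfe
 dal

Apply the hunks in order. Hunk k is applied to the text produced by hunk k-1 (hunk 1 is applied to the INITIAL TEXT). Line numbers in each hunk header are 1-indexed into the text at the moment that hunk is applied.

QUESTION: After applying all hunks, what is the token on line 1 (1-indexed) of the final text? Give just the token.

Hunk 1: at line 1 remove [vgjhc] add [tjqp,klwu,uuosz] -> 15 lines: shtv ildx tjqp klwu uuosz cgu coecu egk pzoxr popyk eytn dal udn bte loxdb
Hunk 2: at line 7 remove [pzoxr] add [ddku,jxw] -> 16 lines: shtv ildx tjqp klwu uuosz cgu coecu egk ddku jxw popyk eytn dal udn bte loxdb
Hunk 3: at line 2 remove [klwu,uuosz,cgu] add [amxjc,oyrs] -> 15 lines: shtv ildx tjqp amxjc oyrs coecu egk ddku jxw popyk eytn dal udn bte loxdb
Hunk 4: at line 4 remove [coecu,egk,ddku] add [nxoxa,smk] -> 14 lines: shtv ildx tjqp amxjc oyrs nxoxa smk jxw popyk eytn dal udn bte loxdb
Hunk 5: at line 8 remove [popyk,eytn] add [siue,kvfe] -> 14 lines: shtv ildx tjqp amxjc oyrs nxoxa smk jxw siue kvfe dal udn bte loxdb
Final line 1: shtv

Answer: shtv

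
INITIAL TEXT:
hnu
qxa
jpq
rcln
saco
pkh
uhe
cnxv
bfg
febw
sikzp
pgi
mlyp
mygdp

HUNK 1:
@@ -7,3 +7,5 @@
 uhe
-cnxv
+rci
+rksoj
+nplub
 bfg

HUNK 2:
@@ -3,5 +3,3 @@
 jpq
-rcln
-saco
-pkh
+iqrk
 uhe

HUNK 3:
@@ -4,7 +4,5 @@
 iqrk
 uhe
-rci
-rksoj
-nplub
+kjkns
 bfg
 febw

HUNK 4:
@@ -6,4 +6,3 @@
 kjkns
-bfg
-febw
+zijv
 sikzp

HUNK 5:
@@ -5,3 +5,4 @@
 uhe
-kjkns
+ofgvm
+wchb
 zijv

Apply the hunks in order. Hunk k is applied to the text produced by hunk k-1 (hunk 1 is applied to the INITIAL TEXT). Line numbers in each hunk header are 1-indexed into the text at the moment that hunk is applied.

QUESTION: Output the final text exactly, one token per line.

Hunk 1: at line 7 remove [cnxv] add [rci,rksoj,nplub] -> 16 lines: hnu qxa jpq rcln saco pkh uhe rci rksoj nplub bfg febw sikzp pgi mlyp mygdp
Hunk 2: at line 3 remove [rcln,saco,pkh] add [iqrk] -> 14 lines: hnu qxa jpq iqrk uhe rci rksoj nplub bfg febw sikzp pgi mlyp mygdp
Hunk 3: at line 4 remove [rci,rksoj,nplub] add [kjkns] -> 12 lines: hnu qxa jpq iqrk uhe kjkns bfg febw sikzp pgi mlyp mygdp
Hunk 4: at line 6 remove [bfg,febw] add [zijv] -> 11 lines: hnu qxa jpq iqrk uhe kjkns zijv sikzp pgi mlyp mygdp
Hunk 5: at line 5 remove [kjkns] add [ofgvm,wchb] -> 12 lines: hnu qxa jpq iqrk uhe ofgvm wchb zijv sikzp pgi mlyp mygdp

Answer: hnu
qxa
jpq
iqrk
uhe
ofgvm
wchb
zijv
sikzp
pgi
mlyp
mygdp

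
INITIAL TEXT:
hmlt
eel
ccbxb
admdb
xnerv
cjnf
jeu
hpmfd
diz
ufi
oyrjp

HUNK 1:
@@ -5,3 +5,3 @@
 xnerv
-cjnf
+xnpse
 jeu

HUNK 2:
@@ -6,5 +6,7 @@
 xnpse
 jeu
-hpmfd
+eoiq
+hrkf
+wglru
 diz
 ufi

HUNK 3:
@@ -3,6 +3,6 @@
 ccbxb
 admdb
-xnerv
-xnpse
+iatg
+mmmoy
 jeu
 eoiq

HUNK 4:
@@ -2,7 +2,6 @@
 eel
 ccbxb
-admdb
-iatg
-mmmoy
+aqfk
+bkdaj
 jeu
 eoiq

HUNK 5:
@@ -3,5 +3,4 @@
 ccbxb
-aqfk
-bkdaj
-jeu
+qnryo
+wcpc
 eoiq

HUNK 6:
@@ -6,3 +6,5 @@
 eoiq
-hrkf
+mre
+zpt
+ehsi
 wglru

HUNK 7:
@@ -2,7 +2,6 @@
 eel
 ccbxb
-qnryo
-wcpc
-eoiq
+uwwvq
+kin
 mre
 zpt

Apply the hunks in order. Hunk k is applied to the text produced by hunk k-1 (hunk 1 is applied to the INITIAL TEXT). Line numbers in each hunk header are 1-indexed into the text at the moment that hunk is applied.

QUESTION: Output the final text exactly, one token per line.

Hunk 1: at line 5 remove [cjnf] add [xnpse] -> 11 lines: hmlt eel ccbxb admdb xnerv xnpse jeu hpmfd diz ufi oyrjp
Hunk 2: at line 6 remove [hpmfd] add [eoiq,hrkf,wglru] -> 13 lines: hmlt eel ccbxb admdb xnerv xnpse jeu eoiq hrkf wglru diz ufi oyrjp
Hunk 3: at line 3 remove [xnerv,xnpse] add [iatg,mmmoy] -> 13 lines: hmlt eel ccbxb admdb iatg mmmoy jeu eoiq hrkf wglru diz ufi oyrjp
Hunk 4: at line 2 remove [admdb,iatg,mmmoy] add [aqfk,bkdaj] -> 12 lines: hmlt eel ccbxb aqfk bkdaj jeu eoiq hrkf wglru diz ufi oyrjp
Hunk 5: at line 3 remove [aqfk,bkdaj,jeu] add [qnryo,wcpc] -> 11 lines: hmlt eel ccbxb qnryo wcpc eoiq hrkf wglru diz ufi oyrjp
Hunk 6: at line 6 remove [hrkf] add [mre,zpt,ehsi] -> 13 lines: hmlt eel ccbxb qnryo wcpc eoiq mre zpt ehsi wglru diz ufi oyrjp
Hunk 7: at line 2 remove [qnryo,wcpc,eoiq] add [uwwvq,kin] -> 12 lines: hmlt eel ccbxb uwwvq kin mre zpt ehsi wglru diz ufi oyrjp

Answer: hmlt
eel
ccbxb
uwwvq
kin
mre
zpt
ehsi
wglru
diz
ufi
oyrjp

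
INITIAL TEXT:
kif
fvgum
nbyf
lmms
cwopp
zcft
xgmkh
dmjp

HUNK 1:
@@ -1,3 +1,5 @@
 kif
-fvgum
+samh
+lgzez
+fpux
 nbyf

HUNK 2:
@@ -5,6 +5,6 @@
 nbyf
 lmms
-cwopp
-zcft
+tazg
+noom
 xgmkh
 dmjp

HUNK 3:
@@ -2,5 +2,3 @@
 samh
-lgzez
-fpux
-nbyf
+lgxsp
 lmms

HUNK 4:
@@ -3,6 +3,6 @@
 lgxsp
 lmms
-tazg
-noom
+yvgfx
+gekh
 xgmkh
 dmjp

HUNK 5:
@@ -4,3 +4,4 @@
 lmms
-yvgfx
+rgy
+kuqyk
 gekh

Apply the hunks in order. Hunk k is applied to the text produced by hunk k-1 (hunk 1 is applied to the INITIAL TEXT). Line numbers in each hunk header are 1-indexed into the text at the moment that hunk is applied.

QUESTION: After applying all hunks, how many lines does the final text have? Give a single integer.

Answer: 9

Derivation:
Hunk 1: at line 1 remove [fvgum] add [samh,lgzez,fpux] -> 10 lines: kif samh lgzez fpux nbyf lmms cwopp zcft xgmkh dmjp
Hunk 2: at line 5 remove [cwopp,zcft] add [tazg,noom] -> 10 lines: kif samh lgzez fpux nbyf lmms tazg noom xgmkh dmjp
Hunk 3: at line 2 remove [lgzez,fpux,nbyf] add [lgxsp] -> 8 lines: kif samh lgxsp lmms tazg noom xgmkh dmjp
Hunk 4: at line 3 remove [tazg,noom] add [yvgfx,gekh] -> 8 lines: kif samh lgxsp lmms yvgfx gekh xgmkh dmjp
Hunk 5: at line 4 remove [yvgfx] add [rgy,kuqyk] -> 9 lines: kif samh lgxsp lmms rgy kuqyk gekh xgmkh dmjp
Final line count: 9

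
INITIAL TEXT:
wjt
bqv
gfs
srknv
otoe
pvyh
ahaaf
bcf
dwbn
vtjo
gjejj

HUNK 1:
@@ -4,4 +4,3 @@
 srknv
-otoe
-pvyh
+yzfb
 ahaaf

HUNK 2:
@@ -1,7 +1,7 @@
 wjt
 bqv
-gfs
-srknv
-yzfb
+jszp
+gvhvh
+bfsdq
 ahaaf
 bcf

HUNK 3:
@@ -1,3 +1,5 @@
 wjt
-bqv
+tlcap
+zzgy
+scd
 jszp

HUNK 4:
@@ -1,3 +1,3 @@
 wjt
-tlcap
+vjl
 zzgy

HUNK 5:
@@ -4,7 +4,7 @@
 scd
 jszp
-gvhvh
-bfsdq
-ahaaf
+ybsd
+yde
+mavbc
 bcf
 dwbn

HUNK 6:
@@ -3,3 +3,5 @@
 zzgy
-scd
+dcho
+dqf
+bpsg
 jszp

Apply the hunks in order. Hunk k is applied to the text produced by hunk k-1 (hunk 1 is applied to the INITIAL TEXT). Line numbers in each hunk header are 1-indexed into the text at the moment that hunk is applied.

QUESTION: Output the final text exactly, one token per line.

Hunk 1: at line 4 remove [otoe,pvyh] add [yzfb] -> 10 lines: wjt bqv gfs srknv yzfb ahaaf bcf dwbn vtjo gjejj
Hunk 2: at line 1 remove [gfs,srknv,yzfb] add [jszp,gvhvh,bfsdq] -> 10 lines: wjt bqv jszp gvhvh bfsdq ahaaf bcf dwbn vtjo gjejj
Hunk 3: at line 1 remove [bqv] add [tlcap,zzgy,scd] -> 12 lines: wjt tlcap zzgy scd jszp gvhvh bfsdq ahaaf bcf dwbn vtjo gjejj
Hunk 4: at line 1 remove [tlcap] add [vjl] -> 12 lines: wjt vjl zzgy scd jszp gvhvh bfsdq ahaaf bcf dwbn vtjo gjejj
Hunk 5: at line 4 remove [gvhvh,bfsdq,ahaaf] add [ybsd,yde,mavbc] -> 12 lines: wjt vjl zzgy scd jszp ybsd yde mavbc bcf dwbn vtjo gjejj
Hunk 6: at line 3 remove [scd] add [dcho,dqf,bpsg] -> 14 lines: wjt vjl zzgy dcho dqf bpsg jszp ybsd yde mavbc bcf dwbn vtjo gjejj

Answer: wjt
vjl
zzgy
dcho
dqf
bpsg
jszp
ybsd
yde
mavbc
bcf
dwbn
vtjo
gjejj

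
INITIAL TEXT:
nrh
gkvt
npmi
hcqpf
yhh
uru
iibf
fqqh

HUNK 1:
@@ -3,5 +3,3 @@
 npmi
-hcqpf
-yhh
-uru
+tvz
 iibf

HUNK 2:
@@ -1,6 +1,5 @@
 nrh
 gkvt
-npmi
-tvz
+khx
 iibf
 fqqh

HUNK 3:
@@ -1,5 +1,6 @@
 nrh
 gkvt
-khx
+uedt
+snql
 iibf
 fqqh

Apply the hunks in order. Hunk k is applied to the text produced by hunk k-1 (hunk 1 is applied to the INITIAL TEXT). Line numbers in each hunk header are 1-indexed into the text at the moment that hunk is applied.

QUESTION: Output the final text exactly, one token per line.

Hunk 1: at line 3 remove [hcqpf,yhh,uru] add [tvz] -> 6 lines: nrh gkvt npmi tvz iibf fqqh
Hunk 2: at line 1 remove [npmi,tvz] add [khx] -> 5 lines: nrh gkvt khx iibf fqqh
Hunk 3: at line 1 remove [khx] add [uedt,snql] -> 6 lines: nrh gkvt uedt snql iibf fqqh

Answer: nrh
gkvt
uedt
snql
iibf
fqqh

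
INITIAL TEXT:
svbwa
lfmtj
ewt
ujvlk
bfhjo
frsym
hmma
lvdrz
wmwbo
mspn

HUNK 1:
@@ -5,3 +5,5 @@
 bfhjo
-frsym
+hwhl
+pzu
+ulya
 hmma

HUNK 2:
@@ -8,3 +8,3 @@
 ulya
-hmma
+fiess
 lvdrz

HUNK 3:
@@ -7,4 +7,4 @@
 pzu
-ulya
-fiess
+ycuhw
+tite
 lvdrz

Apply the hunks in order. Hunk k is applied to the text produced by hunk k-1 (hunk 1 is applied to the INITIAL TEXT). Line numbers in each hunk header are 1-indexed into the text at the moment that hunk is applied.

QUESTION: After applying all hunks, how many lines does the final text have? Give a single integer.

Answer: 12

Derivation:
Hunk 1: at line 5 remove [frsym] add [hwhl,pzu,ulya] -> 12 lines: svbwa lfmtj ewt ujvlk bfhjo hwhl pzu ulya hmma lvdrz wmwbo mspn
Hunk 2: at line 8 remove [hmma] add [fiess] -> 12 lines: svbwa lfmtj ewt ujvlk bfhjo hwhl pzu ulya fiess lvdrz wmwbo mspn
Hunk 3: at line 7 remove [ulya,fiess] add [ycuhw,tite] -> 12 lines: svbwa lfmtj ewt ujvlk bfhjo hwhl pzu ycuhw tite lvdrz wmwbo mspn
Final line count: 12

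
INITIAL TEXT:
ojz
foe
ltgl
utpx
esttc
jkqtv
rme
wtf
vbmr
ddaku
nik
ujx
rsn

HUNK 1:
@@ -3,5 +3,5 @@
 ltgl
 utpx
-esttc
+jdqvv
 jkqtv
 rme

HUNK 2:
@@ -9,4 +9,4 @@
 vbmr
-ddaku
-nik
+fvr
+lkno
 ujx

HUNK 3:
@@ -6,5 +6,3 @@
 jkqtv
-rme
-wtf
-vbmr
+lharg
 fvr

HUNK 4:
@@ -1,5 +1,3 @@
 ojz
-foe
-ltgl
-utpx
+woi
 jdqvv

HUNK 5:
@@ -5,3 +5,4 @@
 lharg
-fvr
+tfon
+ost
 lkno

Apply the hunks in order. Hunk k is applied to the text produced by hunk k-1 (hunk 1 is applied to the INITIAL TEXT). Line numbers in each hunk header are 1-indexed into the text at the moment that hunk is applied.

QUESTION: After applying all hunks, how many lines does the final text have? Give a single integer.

Answer: 10

Derivation:
Hunk 1: at line 3 remove [esttc] add [jdqvv] -> 13 lines: ojz foe ltgl utpx jdqvv jkqtv rme wtf vbmr ddaku nik ujx rsn
Hunk 2: at line 9 remove [ddaku,nik] add [fvr,lkno] -> 13 lines: ojz foe ltgl utpx jdqvv jkqtv rme wtf vbmr fvr lkno ujx rsn
Hunk 3: at line 6 remove [rme,wtf,vbmr] add [lharg] -> 11 lines: ojz foe ltgl utpx jdqvv jkqtv lharg fvr lkno ujx rsn
Hunk 4: at line 1 remove [foe,ltgl,utpx] add [woi] -> 9 lines: ojz woi jdqvv jkqtv lharg fvr lkno ujx rsn
Hunk 5: at line 5 remove [fvr] add [tfon,ost] -> 10 lines: ojz woi jdqvv jkqtv lharg tfon ost lkno ujx rsn
Final line count: 10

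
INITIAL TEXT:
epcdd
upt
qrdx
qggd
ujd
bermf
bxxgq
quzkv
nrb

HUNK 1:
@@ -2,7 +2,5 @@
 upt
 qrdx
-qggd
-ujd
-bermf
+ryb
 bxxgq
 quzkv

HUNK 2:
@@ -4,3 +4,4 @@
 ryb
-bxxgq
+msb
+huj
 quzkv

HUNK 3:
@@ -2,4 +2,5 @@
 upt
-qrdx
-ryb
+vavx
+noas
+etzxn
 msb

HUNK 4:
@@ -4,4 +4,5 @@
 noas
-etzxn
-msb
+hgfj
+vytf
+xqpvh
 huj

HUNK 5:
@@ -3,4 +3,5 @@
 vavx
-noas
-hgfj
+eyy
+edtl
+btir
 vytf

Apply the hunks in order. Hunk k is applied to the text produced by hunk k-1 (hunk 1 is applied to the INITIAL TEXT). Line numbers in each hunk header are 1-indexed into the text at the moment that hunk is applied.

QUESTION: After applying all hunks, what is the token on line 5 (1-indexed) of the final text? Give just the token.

Answer: edtl

Derivation:
Hunk 1: at line 2 remove [qggd,ujd,bermf] add [ryb] -> 7 lines: epcdd upt qrdx ryb bxxgq quzkv nrb
Hunk 2: at line 4 remove [bxxgq] add [msb,huj] -> 8 lines: epcdd upt qrdx ryb msb huj quzkv nrb
Hunk 3: at line 2 remove [qrdx,ryb] add [vavx,noas,etzxn] -> 9 lines: epcdd upt vavx noas etzxn msb huj quzkv nrb
Hunk 4: at line 4 remove [etzxn,msb] add [hgfj,vytf,xqpvh] -> 10 lines: epcdd upt vavx noas hgfj vytf xqpvh huj quzkv nrb
Hunk 5: at line 3 remove [noas,hgfj] add [eyy,edtl,btir] -> 11 lines: epcdd upt vavx eyy edtl btir vytf xqpvh huj quzkv nrb
Final line 5: edtl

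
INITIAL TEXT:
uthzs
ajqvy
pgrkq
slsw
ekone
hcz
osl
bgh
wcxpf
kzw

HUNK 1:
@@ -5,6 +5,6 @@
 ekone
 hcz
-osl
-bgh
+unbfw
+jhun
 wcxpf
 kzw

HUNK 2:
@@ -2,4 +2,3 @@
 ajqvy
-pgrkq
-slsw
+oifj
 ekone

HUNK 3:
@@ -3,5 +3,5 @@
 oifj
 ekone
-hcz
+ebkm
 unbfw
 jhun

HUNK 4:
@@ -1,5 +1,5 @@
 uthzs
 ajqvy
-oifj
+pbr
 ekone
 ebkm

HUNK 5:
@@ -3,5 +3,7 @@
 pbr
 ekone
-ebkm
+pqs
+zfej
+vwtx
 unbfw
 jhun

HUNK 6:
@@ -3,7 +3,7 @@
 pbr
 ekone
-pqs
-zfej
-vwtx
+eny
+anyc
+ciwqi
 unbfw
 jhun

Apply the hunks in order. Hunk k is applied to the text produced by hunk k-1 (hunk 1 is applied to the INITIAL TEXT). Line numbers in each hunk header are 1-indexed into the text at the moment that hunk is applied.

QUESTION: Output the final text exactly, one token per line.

Hunk 1: at line 5 remove [osl,bgh] add [unbfw,jhun] -> 10 lines: uthzs ajqvy pgrkq slsw ekone hcz unbfw jhun wcxpf kzw
Hunk 2: at line 2 remove [pgrkq,slsw] add [oifj] -> 9 lines: uthzs ajqvy oifj ekone hcz unbfw jhun wcxpf kzw
Hunk 3: at line 3 remove [hcz] add [ebkm] -> 9 lines: uthzs ajqvy oifj ekone ebkm unbfw jhun wcxpf kzw
Hunk 4: at line 1 remove [oifj] add [pbr] -> 9 lines: uthzs ajqvy pbr ekone ebkm unbfw jhun wcxpf kzw
Hunk 5: at line 3 remove [ebkm] add [pqs,zfej,vwtx] -> 11 lines: uthzs ajqvy pbr ekone pqs zfej vwtx unbfw jhun wcxpf kzw
Hunk 6: at line 3 remove [pqs,zfej,vwtx] add [eny,anyc,ciwqi] -> 11 lines: uthzs ajqvy pbr ekone eny anyc ciwqi unbfw jhun wcxpf kzw

Answer: uthzs
ajqvy
pbr
ekone
eny
anyc
ciwqi
unbfw
jhun
wcxpf
kzw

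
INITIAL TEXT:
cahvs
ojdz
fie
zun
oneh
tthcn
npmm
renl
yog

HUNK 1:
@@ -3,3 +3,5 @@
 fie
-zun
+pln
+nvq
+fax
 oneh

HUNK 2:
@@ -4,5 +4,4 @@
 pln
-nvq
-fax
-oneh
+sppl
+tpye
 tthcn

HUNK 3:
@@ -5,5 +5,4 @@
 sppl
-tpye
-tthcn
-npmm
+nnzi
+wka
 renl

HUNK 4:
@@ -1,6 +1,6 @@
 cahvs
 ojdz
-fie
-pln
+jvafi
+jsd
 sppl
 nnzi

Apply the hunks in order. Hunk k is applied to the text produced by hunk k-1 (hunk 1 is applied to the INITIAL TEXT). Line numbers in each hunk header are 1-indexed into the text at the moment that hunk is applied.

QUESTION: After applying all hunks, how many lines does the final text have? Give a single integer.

Answer: 9

Derivation:
Hunk 1: at line 3 remove [zun] add [pln,nvq,fax] -> 11 lines: cahvs ojdz fie pln nvq fax oneh tthcn npmm renl yog
Hunk 2: at line 4 remove [nvq,fax,oneh] add [sppl,tpye] -> 10 lines: cahvs ojdz fie pln sppl tpye tthcn npmm renl yog
Hunk 3: at line 5 remove [tpye,tthcn,npmm] add [nnzi,wka] -> 9 lines: cahvs ojdz fie pln sppl nnzi wka renl yog
Hunk 4: at line 1 remove [fie,pln] add [jvafi,jsd] -> 9 lines: cahvs ojdz jvafi jsd sppl nnzi wka renl yog
Final line count: 9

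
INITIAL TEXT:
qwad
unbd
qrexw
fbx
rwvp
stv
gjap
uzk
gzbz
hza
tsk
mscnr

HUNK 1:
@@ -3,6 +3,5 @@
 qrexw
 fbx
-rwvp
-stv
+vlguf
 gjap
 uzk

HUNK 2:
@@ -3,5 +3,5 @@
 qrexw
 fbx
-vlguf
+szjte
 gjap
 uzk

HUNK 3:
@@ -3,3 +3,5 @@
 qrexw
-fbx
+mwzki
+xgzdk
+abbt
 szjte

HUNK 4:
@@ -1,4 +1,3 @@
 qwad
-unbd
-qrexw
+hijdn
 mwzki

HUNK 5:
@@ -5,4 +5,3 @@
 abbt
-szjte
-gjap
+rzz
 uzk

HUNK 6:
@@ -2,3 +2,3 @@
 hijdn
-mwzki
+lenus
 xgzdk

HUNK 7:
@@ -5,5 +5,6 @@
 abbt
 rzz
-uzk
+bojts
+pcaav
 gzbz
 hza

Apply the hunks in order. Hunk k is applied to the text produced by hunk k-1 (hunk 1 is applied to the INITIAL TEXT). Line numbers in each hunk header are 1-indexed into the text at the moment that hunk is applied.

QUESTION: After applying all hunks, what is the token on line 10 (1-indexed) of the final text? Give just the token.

Answer: hza

Derivation:
Hunk 1: at line 3 remove [rwvp,stv] add [vlguf] -> 11 lines: qwad unbd qrexw fbx vlguf gjap uzk gzbz hza tsk mscnr
Hunk 2: at line 3 remove [vlguf] add [szjte] -> 11 lines: qwad unbd qrexw fbx szjte gjap uzk gzbz hza tsk mscnr
Hunk 3: at line 3 remove [fbx] add [mwzki,xgzdk,abbt] -> 13 lines: qwad unbd qrexw mwzki xgzdk abbt szjte gjap uzk gzbz hza tsk mscnr
Hunk 4: at line 1 remove [unbd,qrexw] add [hijdn] -> 12 lines: qwad hijdn mwzki xgzdk abbt szjte gjap uzk gzbz hza tsk mscnr
Hunk 5: at line 5 remove [szjte,gjap] add [rzz] -> 11 lines: qwad hijdn mwzki xgzdk abbt rzz uzk gzbz hza tsk mscnr
Hunk 6: at line 2 remove [mwzki] add [lenus] -> 11 lines: qwad hijdn lenus xgzdk abbt rzz uzk gzbz hza tsk mscnr
Hunk 7: at line 5 remove [uzk] add [bojts,pcaav] -> 12 lines: qwad hijdn lenus xgzdk abbt rzz bojts pcaav gzbz hza tsk mscnr
Final line 10: hza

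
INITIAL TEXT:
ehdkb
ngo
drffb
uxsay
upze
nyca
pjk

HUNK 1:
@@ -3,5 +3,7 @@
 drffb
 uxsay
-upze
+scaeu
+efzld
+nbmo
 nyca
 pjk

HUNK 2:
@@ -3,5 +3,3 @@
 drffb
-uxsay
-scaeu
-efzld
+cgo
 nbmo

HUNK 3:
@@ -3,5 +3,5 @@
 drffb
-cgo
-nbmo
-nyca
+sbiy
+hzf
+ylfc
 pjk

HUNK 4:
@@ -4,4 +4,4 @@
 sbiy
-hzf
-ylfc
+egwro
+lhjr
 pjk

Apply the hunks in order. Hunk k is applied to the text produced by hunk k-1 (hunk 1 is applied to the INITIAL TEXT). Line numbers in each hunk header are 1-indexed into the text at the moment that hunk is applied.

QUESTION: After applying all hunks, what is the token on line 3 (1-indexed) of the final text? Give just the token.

Hunk 1: at line 3 remove [upze] add [scaeu,efzld,nbmo] -> 9 lines: ehdkb ngo drffb uxsay scaeu efzld nbmo nyca pjk
Hunk 2: at line 3 remove [uxsay,scaeu,efzld] add [cgo] -> 7 lines: ehdkb ngo drffb cgo nbmo nyca pjk
Hunk 3: at line 3 remove [cgo,nbmo,nyca] add [sbiy,hzf,ylfc] -> 7 lines: ehdkb ngo drffb sbiy hzf ylfc pjk
Hunk 4: at line 4 remove [hzf,ylfc] add [egwro,lhjr] -> 7 lines: ehdkb ngo drffb sbiy egwro lhjr pjk
Final line 3: drffb

Answer: drffb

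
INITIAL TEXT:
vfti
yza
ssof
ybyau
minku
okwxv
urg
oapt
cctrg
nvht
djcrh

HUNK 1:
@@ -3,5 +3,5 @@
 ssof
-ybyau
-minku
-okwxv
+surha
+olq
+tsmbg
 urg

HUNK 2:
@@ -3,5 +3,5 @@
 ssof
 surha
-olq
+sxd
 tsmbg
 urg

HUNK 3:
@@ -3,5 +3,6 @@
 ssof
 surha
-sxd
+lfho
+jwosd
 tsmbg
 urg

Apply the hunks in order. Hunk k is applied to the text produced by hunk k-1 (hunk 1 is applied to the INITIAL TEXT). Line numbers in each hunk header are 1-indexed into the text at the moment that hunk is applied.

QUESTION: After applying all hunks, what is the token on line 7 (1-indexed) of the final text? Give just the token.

Hunk 1: at line 3 remove [ybyau,minku,okwxv] add [surha,olq,tsmbg] -> 11 lines: vfti yza ssof surha olq tsmbg urg oapt cctrg nvht djcrh
Hunk 2: at line 3 remove [olq] add [sxd] -> 11 lines: vfti yza ssof surha sxd tsmbg urg oapt cctrg nvht djcrh
Hunk 3: at line 3 remove [sxd] add [lfho,jwosd] -> 12 lines: vfti yza ssof surha lfho jwosd tsmbg urg oapt cctrg nvht djcrh
Final line 7: tsmbg

Answer: tsmbg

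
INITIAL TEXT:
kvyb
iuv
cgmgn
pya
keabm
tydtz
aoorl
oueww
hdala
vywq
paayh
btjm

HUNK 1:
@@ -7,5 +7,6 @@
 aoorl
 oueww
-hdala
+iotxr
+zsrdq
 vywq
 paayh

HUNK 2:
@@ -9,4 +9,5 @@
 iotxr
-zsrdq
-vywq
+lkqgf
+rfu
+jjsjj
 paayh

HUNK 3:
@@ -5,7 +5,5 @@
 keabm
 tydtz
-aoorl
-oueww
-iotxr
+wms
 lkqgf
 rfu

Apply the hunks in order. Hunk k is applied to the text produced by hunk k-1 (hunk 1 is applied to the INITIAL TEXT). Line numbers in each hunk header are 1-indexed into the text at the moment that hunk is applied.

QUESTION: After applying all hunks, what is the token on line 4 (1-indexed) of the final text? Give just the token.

Hunk 1: at line 7 remove [hdala] add [iotxr,zsrdq] -> 13 lines: kvyb iuv cgmgn pya keabm tydtz aoorl oueww iotxr zsrdq vywq paayh btjm
Hunk 2: at line 9 remove [zsrdq,vywq] add [lkqgf,rfu,jjsjj] -> 14 lines: kvyb iuv cgmgn pya keabm tydtz aoorl oueww iotxr lkqgf rfu jjsjj paayh btjm
Hunk 3: at line 5 remove [aoorl,oueww,iotxr] add [wms] -> 12 lines: kvyb iuv cgmgn pya keabm tydtz wms lkqgf rfu jjsjj paayh btjm
Final line 4: pya

Answer: pya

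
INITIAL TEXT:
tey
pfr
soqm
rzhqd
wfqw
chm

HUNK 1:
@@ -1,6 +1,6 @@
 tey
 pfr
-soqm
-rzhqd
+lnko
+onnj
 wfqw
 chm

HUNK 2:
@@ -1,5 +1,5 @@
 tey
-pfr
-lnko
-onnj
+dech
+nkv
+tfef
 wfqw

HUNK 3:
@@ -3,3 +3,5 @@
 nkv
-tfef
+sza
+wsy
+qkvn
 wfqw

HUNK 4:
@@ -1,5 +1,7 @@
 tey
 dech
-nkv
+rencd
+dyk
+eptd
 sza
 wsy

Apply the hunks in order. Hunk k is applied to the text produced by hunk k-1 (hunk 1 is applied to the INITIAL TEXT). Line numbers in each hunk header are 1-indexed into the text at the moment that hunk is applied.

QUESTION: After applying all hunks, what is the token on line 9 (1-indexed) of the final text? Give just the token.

Hunk 1: at line 1 remove [soqm,rzhqd] add [lnko,onnj] -> 6 lines: tey pfr lnko onnj wfqw chm
Hunk 2: at line 1 remove [pfr,lnko,onnj] add [dech,nkv,tfef] -> 6 lines: tey dech nkv tfef wfqw chm
Hunk 3: at line 3 remove [tfef] add [sza,wsy,qkvn] -> 8 lines: tey dech nkv sza wsy qkvn wfqw chm
Hunk 4: at line 1 remove [nkv] add [rencd,dyk,eptd] -> 10 lines: tey dech rencd dyk eptd sza wsy qkvn wfqw chm
Final line 9: wfqw

Answer: wfqw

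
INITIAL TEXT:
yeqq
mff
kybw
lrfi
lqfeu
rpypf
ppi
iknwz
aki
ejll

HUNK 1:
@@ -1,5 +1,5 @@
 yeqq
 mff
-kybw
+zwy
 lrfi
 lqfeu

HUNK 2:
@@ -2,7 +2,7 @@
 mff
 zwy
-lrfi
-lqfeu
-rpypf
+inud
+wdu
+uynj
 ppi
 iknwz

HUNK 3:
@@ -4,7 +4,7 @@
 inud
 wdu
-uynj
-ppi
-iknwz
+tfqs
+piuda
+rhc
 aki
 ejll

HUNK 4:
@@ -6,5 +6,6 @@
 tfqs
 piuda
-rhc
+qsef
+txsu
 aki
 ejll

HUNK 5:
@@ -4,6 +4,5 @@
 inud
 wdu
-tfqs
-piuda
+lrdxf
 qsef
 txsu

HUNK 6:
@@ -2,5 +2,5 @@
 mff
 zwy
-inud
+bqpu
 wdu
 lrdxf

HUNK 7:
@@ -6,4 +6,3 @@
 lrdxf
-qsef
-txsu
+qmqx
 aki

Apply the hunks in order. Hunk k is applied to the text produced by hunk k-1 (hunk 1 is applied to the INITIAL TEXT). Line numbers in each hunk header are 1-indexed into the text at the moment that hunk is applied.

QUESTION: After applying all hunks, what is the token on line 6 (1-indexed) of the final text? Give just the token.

Hunk 1: at line 1 remove [kybw] add [zwy] -> 10 lines: yeqq mff zwy lrfi lqfeu rpypf ppi iknwz aki ejll
Hunk 2: at line 2 remove [lrfi,lqfeu,rpypf] add [inud,wdu,uynj] -> 10 lines: yeqq mff zwy inud wdu uynj ppi iknwz aki ejll
Hunk 3: at line 4 remove [uynj,ppi,iknwz] add [tfqs,piuda,rhc] -> 10 lines: yeqq mff zwy inud wdu tfqs piuda rhc aki ejll
Hunk 4: at line 6 remove [rhc] add [qsef,txsu] -> 11 lines: yeqq mff zwy inud wdu tfqs piuda qsef txsu aki ejll
Hunk 5: at line 4 remove [tfqs,piuda] add [lrdxf] -> 10 lines: yeqq mff zwy inud wdu lrdxf qsef txsu aki ejll
Hunk 6: at line 2 remove [inud] add [bqpu] -> 10 lines: yeqq mff zwy bqpu wdu lrdxf qsef txsu aki ejll
Hunk 7: at line 6 remove [qsef,txsu] add [qmqx] -> 9 lines: yeqq mff zwy bqpu wdu lrdxf qmqx aki ejll
Final line 6: lrdxf

Answer: lrdxf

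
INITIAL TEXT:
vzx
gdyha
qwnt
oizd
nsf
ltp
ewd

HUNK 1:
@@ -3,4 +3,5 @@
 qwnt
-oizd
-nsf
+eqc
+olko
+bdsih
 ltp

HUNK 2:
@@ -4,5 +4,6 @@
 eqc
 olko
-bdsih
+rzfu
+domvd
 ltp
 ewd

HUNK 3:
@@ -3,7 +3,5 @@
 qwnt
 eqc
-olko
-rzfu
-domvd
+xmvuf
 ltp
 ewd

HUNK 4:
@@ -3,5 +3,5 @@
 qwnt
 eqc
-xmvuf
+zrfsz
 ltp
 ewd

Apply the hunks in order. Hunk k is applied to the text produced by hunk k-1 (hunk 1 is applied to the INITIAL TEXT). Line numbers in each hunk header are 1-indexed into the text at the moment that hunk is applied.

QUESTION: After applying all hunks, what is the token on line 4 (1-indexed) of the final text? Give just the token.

Hunk 1: at line 3 remove [oizd,nsf] add [eqc,olko,bdsih] -> 8 lines: vzx gdyha qwnt eqc olko bdsih ltp ewd
Hunk 2: at line 4 remove [bdsih] add [rzfu,domvd] -> 9 lines: vzx gdyha qwnt eqc olko rzfu domvd ltp ewd
Hunk 3: at line 3 remove [olko,rzfu,domvd] add [xmvuf] -> 7 lines: vzx gdyha qwnt eqc xmvuf ltp ewd
Hunk 4: at line 3 remove [xmvuf] add [zrfsz] -> 7 lines: vzx gdyha qwnt eqc zrfsz ltp ewd
Final line 4: eqc

Answer: eqc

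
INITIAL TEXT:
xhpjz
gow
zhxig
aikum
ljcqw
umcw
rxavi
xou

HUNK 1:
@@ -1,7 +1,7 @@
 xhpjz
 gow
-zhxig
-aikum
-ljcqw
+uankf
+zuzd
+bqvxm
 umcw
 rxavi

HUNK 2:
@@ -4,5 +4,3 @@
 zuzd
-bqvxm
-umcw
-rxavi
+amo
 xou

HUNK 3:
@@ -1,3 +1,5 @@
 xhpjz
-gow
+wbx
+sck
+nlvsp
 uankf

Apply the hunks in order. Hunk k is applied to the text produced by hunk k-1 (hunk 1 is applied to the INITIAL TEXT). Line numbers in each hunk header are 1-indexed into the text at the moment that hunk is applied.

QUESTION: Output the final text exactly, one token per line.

Hunk 1: at line 1 remove [zhxig,aikum,ljcqw] add [uankf,zuzd,bqvxm] -> 8 lines: xhpjz gow uankf zuzd bqvxm umcw rxavi xou
Hunk 2: at line 4 remove [bqvxm,umcw,rxavi] add [amo] -> 6 lines: xhpjz gow uankf zuzd amo xou
Hunk 3: at line 1 remove [gow] add [wbx,sck,nlvsp] -> 8 lines: xhpjz wbx sck nlvsp uankf zuzd amo xou

Answer: xhpjz
wbx
sck
nlvsp
uankf
zuzd
amo
xou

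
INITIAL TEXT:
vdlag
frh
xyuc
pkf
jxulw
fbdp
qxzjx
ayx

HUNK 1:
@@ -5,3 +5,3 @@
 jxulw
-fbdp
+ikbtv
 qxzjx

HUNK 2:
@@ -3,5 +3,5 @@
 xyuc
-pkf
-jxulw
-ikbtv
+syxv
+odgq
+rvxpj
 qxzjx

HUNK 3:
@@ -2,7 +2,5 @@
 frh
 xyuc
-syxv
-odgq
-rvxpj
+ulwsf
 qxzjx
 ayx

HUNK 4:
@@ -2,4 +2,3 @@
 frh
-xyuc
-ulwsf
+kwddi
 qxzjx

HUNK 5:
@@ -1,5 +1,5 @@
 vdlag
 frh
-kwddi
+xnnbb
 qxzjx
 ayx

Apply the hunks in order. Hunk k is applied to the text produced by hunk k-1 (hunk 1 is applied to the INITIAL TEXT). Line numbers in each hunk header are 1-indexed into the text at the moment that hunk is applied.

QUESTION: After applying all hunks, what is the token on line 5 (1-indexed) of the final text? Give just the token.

Answer: ayx

Derivation:
Hunk 1: at line 5 remove [fbdp] add [ikbtv] -> 8 lines: vdlag frh xyuc pkf jxulw ikbtv qxzjx ayx
Hunk 2: at line 3 remove [pkf,jxulw,ikbtv] add [syxv,odgq,rvxpj] -> 8 lines: vdlag frh xyuc syxv odgq rvxpj qxzjx ayx
Hunk 3: at line 2 remove [syxv,odgq,rvxpj] add [ulwsf] -> 6 lines: vdlag frh xyuc ulwsf qxzjx ayx
Hunk 4: at line 2 remove [xyuc,ulwsf] add [kwddi] -> 5 lines: vdlag frh kwddi qxzjx ayx
Hunk 5: at line 1 remove [kwddi] add [xnnbb] -> 5 lines: vdlag frh xnnbb qxzjx ayx
Final line 5: ayx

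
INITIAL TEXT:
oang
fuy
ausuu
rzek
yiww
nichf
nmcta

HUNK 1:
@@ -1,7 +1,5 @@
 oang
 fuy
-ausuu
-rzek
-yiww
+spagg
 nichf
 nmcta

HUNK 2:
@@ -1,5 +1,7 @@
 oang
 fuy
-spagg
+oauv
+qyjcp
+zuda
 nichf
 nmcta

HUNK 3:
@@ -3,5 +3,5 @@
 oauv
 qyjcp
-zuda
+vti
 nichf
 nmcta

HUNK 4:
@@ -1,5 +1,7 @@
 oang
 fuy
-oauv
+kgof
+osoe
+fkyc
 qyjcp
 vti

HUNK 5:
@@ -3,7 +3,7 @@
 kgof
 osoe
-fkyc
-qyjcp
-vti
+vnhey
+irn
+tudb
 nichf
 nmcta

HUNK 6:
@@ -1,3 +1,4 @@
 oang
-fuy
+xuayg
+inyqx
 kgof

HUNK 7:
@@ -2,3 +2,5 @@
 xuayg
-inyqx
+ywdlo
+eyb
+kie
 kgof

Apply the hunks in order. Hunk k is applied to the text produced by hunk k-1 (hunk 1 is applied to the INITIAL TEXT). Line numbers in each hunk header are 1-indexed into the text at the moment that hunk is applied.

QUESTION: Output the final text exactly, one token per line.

Answer: oang
xuayg
ywdlo
eyb
kie
kgof
osoe
vnhey
irn
tudb
nichf
nmcta

Derivation:
Hunk 1: at line 1 remove [ausuu,rzek,yiww] add [spagg] -> 5 lines: oang fuy spagg nichf nmcta
Hunk 2: at line 1 remove [spagg] add [oauv,qyjcp,zuda] -> 7 lines: oang fuy oauv qyjcp zuda nichf nmcta
Hunk 3: at line 3 remove [zuda] add [vti] -> 7 lines: oang fuy oauv qyjcp vti nichf nmcta
Hunk 4: at line 1 remove [oauv] add [kgof,osoe,fkyc] -> 9 lines: oang fuy kgof osoe fkyc qyjcp vti nichf nmcta
Hunk 5: at line 3 remove [fkyc,qyjcp,vti] add [vnhey,irn,tudb] -> 9 lines: oang fuy kgof osoe vnhey irn tudb nichf nmcta
Hunk 6: at line 1 remove [fuy] add [xuayg,inyqx] -> 10 lines: oang xuayg inyqx kgof osoe vnhey irn tudb nichf nmcta
Hunk 7: at line 2 remove [inyqx] add [ywdlo,eyb,kie] -> 12 lines: oang xuayg ywdlo eyb kie kgof osoe vnhey irn tudb nichf nmcta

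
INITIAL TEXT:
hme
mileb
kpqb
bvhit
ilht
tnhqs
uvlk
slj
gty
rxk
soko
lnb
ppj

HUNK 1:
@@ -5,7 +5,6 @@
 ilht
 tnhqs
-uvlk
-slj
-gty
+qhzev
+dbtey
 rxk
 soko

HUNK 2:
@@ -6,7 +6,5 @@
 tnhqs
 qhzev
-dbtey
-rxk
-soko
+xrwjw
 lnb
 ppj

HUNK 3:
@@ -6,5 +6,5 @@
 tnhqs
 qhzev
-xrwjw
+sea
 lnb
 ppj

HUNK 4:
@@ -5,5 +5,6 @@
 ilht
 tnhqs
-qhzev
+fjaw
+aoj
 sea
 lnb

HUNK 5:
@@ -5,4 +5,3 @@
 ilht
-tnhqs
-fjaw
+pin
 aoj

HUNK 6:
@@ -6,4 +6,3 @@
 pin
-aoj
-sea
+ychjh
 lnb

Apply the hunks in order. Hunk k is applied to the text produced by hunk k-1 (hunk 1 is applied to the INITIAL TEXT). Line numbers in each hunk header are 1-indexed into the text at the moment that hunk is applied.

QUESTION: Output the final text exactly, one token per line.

Hunk 1: at line 5 remove [uvlk,slj,gty] add [qhzev,dbtey] -> 12 lines: hme mileb kpqb bvhit ilht tnhqs qhzev dbtey rxk soko lnb ppj
Hunk 2: at line 6 remove [dbtey,rxk,soko] add [xrwjw] -> 10 lines: hme mileb kpqb bvhit ilht tnhqs qhzev xrwjw lnb ppj
Hunk 3: at line 6 remove [xrwjw] add [sea] -> 10 lines: hme mileb kpqb bvhit ilht tnhqs qhzev sea lnb ppj
Hunk 4: at line 5 remove [qhzev] add [fjaw,aoj] -> 11 lines: hme mileb kpqb bvhit ilht tnhqs fjaw aoj sea lnb ppj
Hunk 5: at line 5 remove [tnhqs,fjaw] add [pin] -> 10 lines: hme mileb kpqb bvhit ilht pin aoj sea lnb ppj
Hunk 6: at line 6 remove [aoj,sea] add [ychjh] -> 9 lines: hme mileb kpqb bvhit ilht pin ychjh lnb ppj

Answer: hme
mileb
kpqb
bvhit
ilht
pin
ychjh
lnb
ppj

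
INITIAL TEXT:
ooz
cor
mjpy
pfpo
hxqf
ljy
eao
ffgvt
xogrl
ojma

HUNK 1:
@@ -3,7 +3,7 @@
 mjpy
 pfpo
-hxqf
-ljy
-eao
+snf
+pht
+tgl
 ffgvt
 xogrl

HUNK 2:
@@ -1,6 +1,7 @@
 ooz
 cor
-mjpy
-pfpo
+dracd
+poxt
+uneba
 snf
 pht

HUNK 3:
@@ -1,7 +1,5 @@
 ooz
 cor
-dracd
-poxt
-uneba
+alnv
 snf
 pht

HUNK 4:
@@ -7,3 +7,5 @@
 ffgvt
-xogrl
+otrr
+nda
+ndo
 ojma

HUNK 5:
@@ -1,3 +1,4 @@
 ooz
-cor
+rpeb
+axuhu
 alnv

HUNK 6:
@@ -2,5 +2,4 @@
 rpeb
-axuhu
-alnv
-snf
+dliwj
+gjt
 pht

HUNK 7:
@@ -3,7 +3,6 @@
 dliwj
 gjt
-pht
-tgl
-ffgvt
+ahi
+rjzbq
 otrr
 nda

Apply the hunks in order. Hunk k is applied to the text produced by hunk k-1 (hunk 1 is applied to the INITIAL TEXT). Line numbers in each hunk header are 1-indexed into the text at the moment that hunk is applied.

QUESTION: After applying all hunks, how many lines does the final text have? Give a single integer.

Hunk 1: at line 3 remove [hxqf,ljy,eao] add [snf,pht,tgl] -> 10 lines: ooz cor mjpy pfpo snf pht tgl ffgvt xogrl ojma
Hunk 2: at line 1 remove [mjpy,pfpo] add [dracd,poxt,uneba] -> 11 lines: ooz cor dracd poxt uneba snf pht tgl ffgvt xogrl ojma
Hunk 3: at line 1 remove [dracd,poxt,uneba] add [alnv] -> 9 lines: ooz cor alnv snf pht tgl ffgvt xogrl ojma
Hunk 4: at line 7 remove [xogrl] add [otrr,nda,ndo] -> 11 lines: ooz cor alnv snf pht tgl ffgvt otrr nda ndo ojma
Hunk 5: at line 1 remove [cor] add [rpeb,axuhu] -> 12 lines: ooz rpeb axuhu alnv snf pht tgl ffgvt otrr nda ndo ojma
Hunk 6: at line 2 remove [axuhu,alnv,snf] add [dliwj,gjt] -> 11 lines: ooz rpeb dliwj gjt pht tgl ffgvt otrr nda ndo ojma
Hunk 7: at line 3 remove [pht,tgl,ffgvt] add [ahi,rjzbq] -> 10 lines: ooz rpeb dliwj gjt ahi rjzbq otrr nda ndo ojma
Final line count: 10

Answer: 10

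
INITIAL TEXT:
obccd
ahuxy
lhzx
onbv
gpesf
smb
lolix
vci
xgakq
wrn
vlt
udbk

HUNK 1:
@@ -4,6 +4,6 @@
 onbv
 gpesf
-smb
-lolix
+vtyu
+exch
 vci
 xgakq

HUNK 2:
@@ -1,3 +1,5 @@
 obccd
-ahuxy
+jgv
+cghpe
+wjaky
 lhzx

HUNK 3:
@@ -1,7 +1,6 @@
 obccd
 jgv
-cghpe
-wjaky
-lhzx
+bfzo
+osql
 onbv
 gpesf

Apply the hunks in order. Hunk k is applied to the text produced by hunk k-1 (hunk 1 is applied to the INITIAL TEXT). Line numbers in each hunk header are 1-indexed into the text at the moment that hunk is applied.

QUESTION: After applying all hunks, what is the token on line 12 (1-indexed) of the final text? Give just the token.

Answer: vlt

Derivation:
Hunk 1: at line 4 remove [smb,lolix] add [vtyu,exch] -> 12 lines: obccd ahuxy lhzx onbv gpesf vtyu exch vci xgakq wrn vlt udbk
Hunk 2: at line 1 remove [ahuxy] add [jgv,cghpe,wjaky] -> 14 lines: obccd jgv cghpe wjaky lhzx onbv gpesf vtyu exch vci xgakq wrn vlt udbk
Hunk 3: at line 1 remove [cghpe,wjaky,lhzx] add [bfzo,osql] -> 13 lines: obccd jgv bfzo osql onbv gpesf vtyu exch vci xgakq wrn vlt udbk
Final line 12: vlt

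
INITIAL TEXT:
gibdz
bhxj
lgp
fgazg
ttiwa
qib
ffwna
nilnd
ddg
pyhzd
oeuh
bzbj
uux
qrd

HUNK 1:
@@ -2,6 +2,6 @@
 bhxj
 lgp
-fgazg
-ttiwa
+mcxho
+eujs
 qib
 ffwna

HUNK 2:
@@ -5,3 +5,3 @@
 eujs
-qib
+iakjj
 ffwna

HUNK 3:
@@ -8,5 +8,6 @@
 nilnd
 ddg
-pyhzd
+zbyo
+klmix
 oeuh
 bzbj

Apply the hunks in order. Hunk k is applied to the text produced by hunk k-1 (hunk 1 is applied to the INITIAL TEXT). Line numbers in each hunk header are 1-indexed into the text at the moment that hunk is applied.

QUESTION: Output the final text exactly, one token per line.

Hunk 1: at line 2 remove [fgazg,ttiwa] add [mcxho,eujs] -> 14 lines: gibdz bhxj lgp mcxho eujs qib ffwna nilnd ddg pyhzd oeuh bzbj uux qrd
Hunk 2: at line 5 remove [qib] add [iakjj] -> 14 lines: gibdz bhxj lgp mcxho eujs iakjj ffwna nilnd ddg pyhzd oeuh bzbj uux qrd
Hunk 3: at line 8 remove [pyhzd] add [zbyo,klmix] -> 15 lines: gibdz bhxj lgp mcxho eujs iakjj ffwna nilnd ddg zbyo klmix oeuh bzbj uux qrd

Answer: gibdz
bhxj
lgp
mcxho
eujs
iakjj
ffwna
nilnd
ddg
zbyo
klmix
oeuh
bzbj
uux
qrd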